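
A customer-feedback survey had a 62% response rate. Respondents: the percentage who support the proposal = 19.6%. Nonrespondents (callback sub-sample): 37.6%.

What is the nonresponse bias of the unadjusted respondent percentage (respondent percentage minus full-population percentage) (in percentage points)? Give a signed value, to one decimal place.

-6.8 percentage points

Nonresponse fraction = 1 − 0.62 = 0.38.
Bias = (nonresponse fraction) × (respondent percentage − nonrespondent percentage)
     = 0.38 × (19.6 − 37.6) = 0.38 × -18 = -6.84.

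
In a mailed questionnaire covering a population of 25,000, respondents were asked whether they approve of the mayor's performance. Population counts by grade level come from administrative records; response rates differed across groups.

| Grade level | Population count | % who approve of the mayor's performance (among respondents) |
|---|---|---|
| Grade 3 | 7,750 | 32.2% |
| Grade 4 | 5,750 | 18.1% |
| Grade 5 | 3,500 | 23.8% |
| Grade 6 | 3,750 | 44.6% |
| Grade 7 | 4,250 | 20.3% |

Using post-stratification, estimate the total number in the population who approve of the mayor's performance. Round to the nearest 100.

Apply each group's respondent rate to its population count:
  Grade 3: 7,750 × 32.2% = 2495.5
  Grade 4: 5,750 × 18.1% = 1040.75
  Grade 5: 3,500 × 23.8% = 833
  Grade 6: 3,750 × 44.6% = 1672.5
  Grade 7: 4,250 × 20.3% = 862.75
Estimated total = 6904.5 → 6,900.

6,900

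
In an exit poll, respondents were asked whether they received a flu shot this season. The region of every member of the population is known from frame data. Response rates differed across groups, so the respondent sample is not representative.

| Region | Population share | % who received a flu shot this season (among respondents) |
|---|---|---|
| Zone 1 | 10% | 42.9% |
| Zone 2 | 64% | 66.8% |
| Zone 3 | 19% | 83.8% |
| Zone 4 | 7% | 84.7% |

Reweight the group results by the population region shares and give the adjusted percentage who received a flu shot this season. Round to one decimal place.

68.9%

Reweight to the known region distribution:
  Zone 1: 0.1 × 42.9 = 4.29
  Zone 2: 0.64 × 66.8 = 42.752
  Zone 3: 0.19 × 83.8 = 15.922
  Zone 4: 0.07 × 84.7 = 5.929
Post-stratified estimate = 68.893 → 68.9%.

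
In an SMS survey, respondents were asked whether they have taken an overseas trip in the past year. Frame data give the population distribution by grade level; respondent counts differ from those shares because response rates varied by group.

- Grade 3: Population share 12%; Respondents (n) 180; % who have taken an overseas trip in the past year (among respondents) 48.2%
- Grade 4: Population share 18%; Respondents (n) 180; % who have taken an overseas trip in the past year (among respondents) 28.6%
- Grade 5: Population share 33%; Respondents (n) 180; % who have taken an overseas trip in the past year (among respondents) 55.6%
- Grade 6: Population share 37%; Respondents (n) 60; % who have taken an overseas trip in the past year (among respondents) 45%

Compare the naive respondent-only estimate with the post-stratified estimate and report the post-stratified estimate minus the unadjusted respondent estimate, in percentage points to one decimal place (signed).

Naive respondent-only estimate (weights = respondent counts):
  (180/600)×48.2 + (180/600)×28.6 + (180/600)×55.6 + (60/600)×45 = 44.22%
Post-stratified estimate weights by population shares:
  0.12×48.2 + 0.18×28.6 + 0.33×55.6 + 0.37×45 = 45.93%
Difference = 45.93 − 44.22 = 1.71 pp.

+1.7 percentage points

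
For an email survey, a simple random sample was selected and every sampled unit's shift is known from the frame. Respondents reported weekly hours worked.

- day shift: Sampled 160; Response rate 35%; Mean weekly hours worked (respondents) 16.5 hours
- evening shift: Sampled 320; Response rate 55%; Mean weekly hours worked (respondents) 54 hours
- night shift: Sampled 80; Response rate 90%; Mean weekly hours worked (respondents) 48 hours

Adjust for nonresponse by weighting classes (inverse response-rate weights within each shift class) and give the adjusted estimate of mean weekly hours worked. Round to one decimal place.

42.4

Inverse-response-rate weighting restores each class to its sampled count, so class totals weight by n_sampled:
  day shift: 160 × 16.5 = 2640
  evening shift: 320 × 54 = 17,280
  night shift: 80 × 48 = 3840
Adjusted estimate = 23,760 / 560 = 42.4286 → 42.4.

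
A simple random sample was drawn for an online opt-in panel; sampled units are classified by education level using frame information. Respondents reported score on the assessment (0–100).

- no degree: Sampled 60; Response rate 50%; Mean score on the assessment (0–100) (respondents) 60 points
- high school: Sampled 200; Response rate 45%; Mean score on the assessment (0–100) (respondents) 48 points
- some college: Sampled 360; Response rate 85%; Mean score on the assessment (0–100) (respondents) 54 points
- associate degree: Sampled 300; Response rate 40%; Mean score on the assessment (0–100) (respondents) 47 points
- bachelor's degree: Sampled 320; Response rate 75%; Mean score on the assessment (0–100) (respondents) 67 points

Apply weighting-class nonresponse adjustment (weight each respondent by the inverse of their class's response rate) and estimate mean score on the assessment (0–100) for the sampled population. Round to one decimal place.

With weight = n_sampled/n_responded per class, the weighted class total is n_sampled:
  no degree: 60 × 60 = 3600
  high school: 200 × 48 = 9600
  some college: 360 × 54 = 19,440
  associate degree: 300 × 47 = 14,100
  bachelor's degree: 320 × 67 = 21,440
Adjusted estimate = 68,180 / 1,240 = 54.9839 → 55.0.

55.0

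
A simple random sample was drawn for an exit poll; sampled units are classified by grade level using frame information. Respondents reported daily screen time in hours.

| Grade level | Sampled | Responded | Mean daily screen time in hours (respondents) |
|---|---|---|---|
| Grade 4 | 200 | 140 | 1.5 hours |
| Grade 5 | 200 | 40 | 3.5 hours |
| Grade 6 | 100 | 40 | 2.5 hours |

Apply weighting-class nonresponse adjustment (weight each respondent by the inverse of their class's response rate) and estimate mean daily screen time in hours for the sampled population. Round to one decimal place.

2.5

Response rates by class: Grade 4 140/200 = 70%, Grade 5 40/200 = 20%, Grade 6 40/100 = 40%.
Weighting each respondent by the inverse class response rate inflates each class back to its sampled size, so the class weight is n_sampled:
  Grade 4: 200 × 1.5 = 300
  Grade 5: 200 × 3.5 = 700
  Grade 6: 100 × 2.5 = 250
Adjusted estimate = 1250 / 500 = 2.5 → 2.5.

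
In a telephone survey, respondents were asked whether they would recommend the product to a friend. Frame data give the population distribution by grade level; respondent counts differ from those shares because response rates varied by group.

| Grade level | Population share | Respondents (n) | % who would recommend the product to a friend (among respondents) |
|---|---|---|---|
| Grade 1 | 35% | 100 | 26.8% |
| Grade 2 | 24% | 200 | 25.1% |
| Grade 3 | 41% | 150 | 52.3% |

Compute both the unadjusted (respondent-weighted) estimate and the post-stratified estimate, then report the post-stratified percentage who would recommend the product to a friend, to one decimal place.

Without adjustment, the pooled respondent share is:
  (100/450)×26.8 + (200/450)×25.1 + (150/450)×52.3 = 34.5444%
Post-stratifying to population shares instead:
  0.35×26.8 + 0.24×25.1 + 0.41×52.3 = 36.847%

36.8%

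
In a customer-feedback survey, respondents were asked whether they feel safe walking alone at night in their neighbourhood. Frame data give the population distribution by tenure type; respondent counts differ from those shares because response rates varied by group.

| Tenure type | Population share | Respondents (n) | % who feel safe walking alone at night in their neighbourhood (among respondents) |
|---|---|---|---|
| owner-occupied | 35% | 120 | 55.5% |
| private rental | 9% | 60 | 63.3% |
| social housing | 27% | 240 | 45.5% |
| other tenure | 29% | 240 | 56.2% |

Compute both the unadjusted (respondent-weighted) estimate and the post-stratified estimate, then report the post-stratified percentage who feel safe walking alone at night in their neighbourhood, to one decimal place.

Unadjusted (pooled respondent) estimate weights by respondent counts:
  (120/660)×55.5 + (60/660)×63.3 + (240/660)×45.5 + (240/660)×56.2 = 52.8273%
Post-stratified estimate weights by population shares:
  0.35×55.5 + 0.09×63.3 + 0.27×45.5 + 0.29×56.2 = 53.705%

53.7%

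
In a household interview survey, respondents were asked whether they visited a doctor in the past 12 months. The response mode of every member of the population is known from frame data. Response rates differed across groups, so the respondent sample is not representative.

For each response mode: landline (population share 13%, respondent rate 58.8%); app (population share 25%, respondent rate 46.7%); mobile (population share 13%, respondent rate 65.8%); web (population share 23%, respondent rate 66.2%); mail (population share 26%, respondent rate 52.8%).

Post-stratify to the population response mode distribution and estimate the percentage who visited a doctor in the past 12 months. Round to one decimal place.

56.8%

Reweight to the known response mode distribution:
  landline: 0.13 × 58.8 = 7.644
  app: 0.25 × 46.7 = 11.675
  mobile: 0.13 × 65.8 = 8.554
  web: 0.23 × 66.2 = 15.226
  mail: 0.26 × 52.8 = 13.728
Post-stratified estimate = 56.827 → 56.8%.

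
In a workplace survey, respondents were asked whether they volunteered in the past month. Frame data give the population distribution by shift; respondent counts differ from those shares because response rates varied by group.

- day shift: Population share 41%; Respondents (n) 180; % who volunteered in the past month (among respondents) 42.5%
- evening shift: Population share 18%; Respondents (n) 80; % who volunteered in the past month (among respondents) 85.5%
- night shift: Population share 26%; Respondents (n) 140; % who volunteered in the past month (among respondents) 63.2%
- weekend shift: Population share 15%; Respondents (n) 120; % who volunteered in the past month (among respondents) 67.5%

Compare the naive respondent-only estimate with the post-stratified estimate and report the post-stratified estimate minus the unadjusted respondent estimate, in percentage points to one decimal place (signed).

-1.1 percentage points

Naive respondent-only estimate (weights = respondent counts):
  (180/520)×42.5 + (80/520)×85.5 + (140/520)×63.2 + (120/520)×67.5 = 60.4577%
Reweighting by population shift shares:
  0.41×42.5 + 0.18×85.5 + 0.26×63.2 + 0.15×67.5 = 59.372%
Difference = 59.372 − 60.4577 = -1.0857 pp.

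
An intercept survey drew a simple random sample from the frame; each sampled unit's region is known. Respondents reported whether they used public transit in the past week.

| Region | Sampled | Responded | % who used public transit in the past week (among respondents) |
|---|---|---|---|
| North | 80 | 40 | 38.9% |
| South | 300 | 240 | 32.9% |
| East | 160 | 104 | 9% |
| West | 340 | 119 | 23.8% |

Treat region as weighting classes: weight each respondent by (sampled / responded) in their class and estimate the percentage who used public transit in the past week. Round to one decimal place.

25.6%

Response rates by class: North 40/80 = 50%, South 240/300 = 80%, East 104/160 = 65%, West 119/340 = 35%.
Weighting each respondent by the inverse class response rate inflates each class back to its sampled size, so the class weight is n_sampled:
  North: 80 × 38.9 = 3112
  South: 300 × 32.9 = 9870
  East: 160 × 9 = 1440
  West: 340 × 23.8 = 8092
Adjusted estimate = 22,514 / 880 = 25.5841 → 25.6%.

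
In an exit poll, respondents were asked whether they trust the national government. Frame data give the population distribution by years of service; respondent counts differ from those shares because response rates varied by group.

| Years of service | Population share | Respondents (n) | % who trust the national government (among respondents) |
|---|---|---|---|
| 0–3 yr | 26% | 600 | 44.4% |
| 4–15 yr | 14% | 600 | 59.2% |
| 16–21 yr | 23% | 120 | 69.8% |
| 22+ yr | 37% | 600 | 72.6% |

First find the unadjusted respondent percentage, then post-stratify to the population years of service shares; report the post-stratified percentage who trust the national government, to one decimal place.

62.7%

Unadjusted (pooled respondent) estimate weights by respondent counts:
  (600/1920)×44.4 + (600/1920)×59.2 + (120/1920)×69.8 + (600/1920)×72.6 = 59.425%
Reweighting by population years of service shares:
  0.26×44.4 + 0.14×59.2 + 0.23×69.8 + 0.37×72.6 = 62.748%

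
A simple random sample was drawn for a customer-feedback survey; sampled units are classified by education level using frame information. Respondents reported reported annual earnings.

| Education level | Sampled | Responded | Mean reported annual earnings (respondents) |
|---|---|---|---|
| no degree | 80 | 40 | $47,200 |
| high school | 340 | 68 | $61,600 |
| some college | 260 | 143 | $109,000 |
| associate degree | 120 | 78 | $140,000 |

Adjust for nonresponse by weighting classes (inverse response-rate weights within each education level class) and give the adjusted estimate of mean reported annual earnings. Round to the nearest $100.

Class response rates: no degree 40/80 = 50%, high school 68/340 = 20%, some college 143/260 = 55%, associate degree 78/120 = 65%.
With weight = n_sampled/n_responded per class, the weighted class total is n_sampled:
  no degree: 80 × 47,200 = 3,776,000
  high school: 340 × 61,600 = 20,944,000
  some college: 260 × 109,000 = 28,340,000
  associate degree: 120 × 140,000 = 16,800,000
Adjusted estimate = 69,860,000 / 800 = 87,325 → $87,300.

$87,300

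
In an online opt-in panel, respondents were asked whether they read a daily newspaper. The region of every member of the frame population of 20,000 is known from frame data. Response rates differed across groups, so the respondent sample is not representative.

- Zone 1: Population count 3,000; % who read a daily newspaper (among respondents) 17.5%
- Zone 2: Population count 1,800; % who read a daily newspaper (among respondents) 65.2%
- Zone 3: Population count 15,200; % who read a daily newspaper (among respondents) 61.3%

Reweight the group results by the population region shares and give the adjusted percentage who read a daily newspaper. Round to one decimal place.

Reweight to the known region distribution:
  Zone 1: (3,000/20,000) × 17.5 = 2.625
  Zone 2: (1,800/20,000) × 65.2 = 5.868
  Zone 3: (15,200/20,000) × 61.3 = 46.588
Post-stratified estimate = 55.081 → 55.1%.

55.1%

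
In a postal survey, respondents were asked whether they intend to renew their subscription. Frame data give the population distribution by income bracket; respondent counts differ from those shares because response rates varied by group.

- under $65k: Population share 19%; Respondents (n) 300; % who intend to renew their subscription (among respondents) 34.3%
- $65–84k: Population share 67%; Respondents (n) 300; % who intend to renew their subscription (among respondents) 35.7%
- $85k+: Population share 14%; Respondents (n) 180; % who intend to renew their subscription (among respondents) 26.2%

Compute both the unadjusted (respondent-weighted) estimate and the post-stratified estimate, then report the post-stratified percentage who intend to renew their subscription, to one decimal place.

Naive respondent-only estimate (weights = respondent counts):
  (300/780)×34.3 + (300/780)×35.7 + (180/780)×26.2 = 32.9692%
Reweighting by population income bracket shares:
  0.19×34.3 + 0.67×35.7 + 0.14×26.2 = 34.104%

34.1%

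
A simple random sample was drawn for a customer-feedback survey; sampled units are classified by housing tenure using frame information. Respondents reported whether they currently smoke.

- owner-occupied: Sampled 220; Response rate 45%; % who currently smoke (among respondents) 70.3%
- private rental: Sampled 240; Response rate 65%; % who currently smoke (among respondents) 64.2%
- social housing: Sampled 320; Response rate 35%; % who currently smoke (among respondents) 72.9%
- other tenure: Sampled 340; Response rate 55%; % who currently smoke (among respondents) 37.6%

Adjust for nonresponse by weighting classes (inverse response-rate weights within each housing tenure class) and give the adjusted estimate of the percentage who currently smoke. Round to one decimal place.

59.8%

Each respondent's weight = sampled/responded in their class; summing within a class gives n_sampled, so:
  owner-occupied: 220 × 70.3 = 15,466
  private rental: 240 × 64.2 = 15,408
  social housing: 320 × 72.9 = 23,328
  other tenure: 340 × 37.6 = 12,784
Adjusted estimate = 66,986 / 1,120 = 59.8089 → 59.8%.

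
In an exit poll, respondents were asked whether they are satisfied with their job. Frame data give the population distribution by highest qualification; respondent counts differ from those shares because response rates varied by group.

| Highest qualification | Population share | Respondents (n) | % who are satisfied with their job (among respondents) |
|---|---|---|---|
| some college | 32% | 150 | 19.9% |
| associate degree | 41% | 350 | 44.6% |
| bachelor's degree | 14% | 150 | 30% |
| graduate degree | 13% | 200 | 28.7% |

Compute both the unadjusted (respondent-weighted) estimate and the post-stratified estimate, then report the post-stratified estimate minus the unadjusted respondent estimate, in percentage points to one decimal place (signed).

-1.3 percentage points

Unadjusted (pooled respondent) estimate weights by respondent counts:
  (150/850)×19.9 + (350/850)×44.6 + (150/850)×30 + (200/850)×28.7 = 33.9235%
Post-stratified estimate weights by population shares:
  0.32×19.9 + 0.41×44.6 + 0.14×30 + 0.13×28.7 = 32.585%
Difference = 32.585 − 33.9235 = -1.3385 pp.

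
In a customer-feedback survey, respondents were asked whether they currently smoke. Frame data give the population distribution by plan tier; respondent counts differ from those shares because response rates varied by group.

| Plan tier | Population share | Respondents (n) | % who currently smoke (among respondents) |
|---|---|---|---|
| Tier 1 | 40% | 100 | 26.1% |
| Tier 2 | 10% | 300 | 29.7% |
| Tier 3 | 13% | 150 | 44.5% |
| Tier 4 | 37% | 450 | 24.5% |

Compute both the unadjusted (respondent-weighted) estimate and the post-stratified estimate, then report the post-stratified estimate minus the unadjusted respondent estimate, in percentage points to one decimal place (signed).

Unadjusted (pooled respondent) estimate weights by respondent counts:
  (100/1000)×26.1 + (300/1000)×29.7 + (150/1000)×44.5 + (450/1000)×24.5 = 29.22%
Reweighting by population plan tier shares:
  0.4×26.1 + 0.1×29.7 + 0.13×44.5 + 0.37×24.5 = 28.26%
Difference = 28.26 − 29.22 = -0.96 pp.

-1.0 percentage points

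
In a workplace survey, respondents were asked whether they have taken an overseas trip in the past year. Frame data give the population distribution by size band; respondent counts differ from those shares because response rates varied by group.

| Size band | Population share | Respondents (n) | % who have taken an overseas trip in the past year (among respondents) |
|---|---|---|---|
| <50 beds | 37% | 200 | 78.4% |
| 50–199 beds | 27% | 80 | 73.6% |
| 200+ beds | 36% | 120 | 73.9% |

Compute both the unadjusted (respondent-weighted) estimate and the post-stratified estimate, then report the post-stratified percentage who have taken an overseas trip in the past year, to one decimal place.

Unadjusted (pooled respondent) estimate weights by respondent counts:
  (200/400)×78.4 + (80/400)×73.6 + (120/400)×73.9 = 76.09%
Reweighting by population size band shares:
  0.37×78.4 + 0.27×73.6 + 0.36×73.9 = 75.484%

75.5%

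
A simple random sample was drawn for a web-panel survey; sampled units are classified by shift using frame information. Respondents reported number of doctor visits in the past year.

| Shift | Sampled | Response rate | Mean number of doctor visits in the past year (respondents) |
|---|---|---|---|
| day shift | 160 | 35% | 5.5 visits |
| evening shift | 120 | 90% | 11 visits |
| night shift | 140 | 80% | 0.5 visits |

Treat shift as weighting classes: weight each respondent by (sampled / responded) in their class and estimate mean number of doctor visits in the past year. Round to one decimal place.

5.4

Weighting each respondent by the inverse class response rate inflates each class back to its sampled size, so the class weight is n_sampled:
  day shift: 160 × 5.5 = 880
  evening shift: 120 × 11 = 1320
  night shift: 140 × 0.5 = 70
Adjusted estimate = 2270 / 420 = 5.40476 → 5.4.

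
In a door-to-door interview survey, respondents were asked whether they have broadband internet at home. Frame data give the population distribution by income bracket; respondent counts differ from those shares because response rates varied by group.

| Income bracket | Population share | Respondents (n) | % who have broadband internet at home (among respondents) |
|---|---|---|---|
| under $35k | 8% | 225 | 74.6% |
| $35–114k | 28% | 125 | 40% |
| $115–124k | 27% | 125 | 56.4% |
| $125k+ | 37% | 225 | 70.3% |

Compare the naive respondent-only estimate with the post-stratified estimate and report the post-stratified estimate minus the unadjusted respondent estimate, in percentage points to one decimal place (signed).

Unadjusted (pooled respondent) estimate weights by respondent counts:
  (225/700)×74.6 + (125/700)×40 + (125/700)×56.4 + (225/700)×70.3 = 63.7893%
Reweighting by population income bracket shares:
  0.08×74.6 + 0.28×40 + 0.27×56.4 + 0.37×70.3 = 58.407%
Difference = 58.407 − 63.7893 = -5.3823 pp.

-5.4 percentage points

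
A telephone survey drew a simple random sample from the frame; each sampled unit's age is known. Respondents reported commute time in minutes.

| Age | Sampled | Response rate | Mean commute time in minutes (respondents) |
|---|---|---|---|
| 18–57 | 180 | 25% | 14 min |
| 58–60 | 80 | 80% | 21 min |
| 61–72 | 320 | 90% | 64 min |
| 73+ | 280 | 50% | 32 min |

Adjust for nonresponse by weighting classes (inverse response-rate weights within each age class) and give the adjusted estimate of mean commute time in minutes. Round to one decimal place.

39.1

With weight = n_sampled/n_responded per class, the weighted class total is n_sampled:
  18–57: 180 × 14 = 2520
  58–60: 80 × 21 = 1680
  61–72: 320 × 64 = 20,480
  73+: 280 × 32 = 8960
Adjusted estimate = 33,640 / 860 = 39.1163 → 39.1.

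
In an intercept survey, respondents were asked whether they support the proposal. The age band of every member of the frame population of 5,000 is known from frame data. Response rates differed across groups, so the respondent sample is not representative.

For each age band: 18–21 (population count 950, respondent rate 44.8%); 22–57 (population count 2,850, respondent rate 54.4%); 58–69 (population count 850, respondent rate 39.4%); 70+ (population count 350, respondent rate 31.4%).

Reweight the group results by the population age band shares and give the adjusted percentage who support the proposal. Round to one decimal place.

48.4%

Post-stratification weights by population share, not respondent share:
  18–21: (950/5,000) × 44.8 = 8.512
  22–57: (2,850/5,000) × 54.4 = 31.008
  58–69: (850/5,000) × 39.4 = 6.698
  70+: (350/5,000) × 31.4 = 2.198
Post-stratified estimate = 48.416 → 48.4%.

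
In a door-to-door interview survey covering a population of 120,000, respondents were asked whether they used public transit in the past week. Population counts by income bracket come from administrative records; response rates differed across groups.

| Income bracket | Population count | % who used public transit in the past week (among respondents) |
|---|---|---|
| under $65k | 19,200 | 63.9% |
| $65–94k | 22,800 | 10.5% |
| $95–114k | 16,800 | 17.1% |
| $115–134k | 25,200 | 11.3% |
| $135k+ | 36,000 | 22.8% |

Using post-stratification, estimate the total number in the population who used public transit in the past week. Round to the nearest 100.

Estimated count per cell = population count × respondent percentage:
  under $65k: 19,200 × 63.9% = 12268.8
  $65–94k: 22,800 × 10.5% = 2394
  $95–114k: 16,800 × 17.1% = 2872.8
  $115–134k: 25,200 × 11.3% = 2847.6
  $135k+: 36,000 × 22.8% = 8208
Estimated total = 28591.2 → 28,600.

28,600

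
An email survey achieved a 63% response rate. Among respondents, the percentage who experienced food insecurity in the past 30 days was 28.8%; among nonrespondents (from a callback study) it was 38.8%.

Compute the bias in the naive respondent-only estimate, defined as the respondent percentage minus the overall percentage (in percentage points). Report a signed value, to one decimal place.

-3.7 percentage points

Nonresponse fraction = 1 − 0.63 = 0.37.
Bias = (nonresponse fraction) × (respondent percentage − nonrespondent percentage)
     = 0.37 × (28.8 − 38.8) = 0.37 × -10 = -3.7.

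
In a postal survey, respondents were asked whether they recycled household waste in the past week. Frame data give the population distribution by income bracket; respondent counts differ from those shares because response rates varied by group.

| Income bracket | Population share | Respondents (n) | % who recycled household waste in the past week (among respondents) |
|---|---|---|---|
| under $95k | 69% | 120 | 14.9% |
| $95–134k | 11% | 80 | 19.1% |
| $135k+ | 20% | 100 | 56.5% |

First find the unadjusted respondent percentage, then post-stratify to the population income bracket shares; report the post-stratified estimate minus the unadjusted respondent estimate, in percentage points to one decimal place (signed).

-6.2 percentage points

Unadjusted (pooled respondent) estimate weights by respondent counts:
  (120/300)×14.9 + (80/300)×19.1 + (100/300)×56.5 = 29.8867%
Reweighting by population income bracket shares:
  0.69×14.9 + 0.11×19.1 + 0.2×56.5 = 23.682%
Difference = 23.682 − 29.8867 = -6.2047 pp.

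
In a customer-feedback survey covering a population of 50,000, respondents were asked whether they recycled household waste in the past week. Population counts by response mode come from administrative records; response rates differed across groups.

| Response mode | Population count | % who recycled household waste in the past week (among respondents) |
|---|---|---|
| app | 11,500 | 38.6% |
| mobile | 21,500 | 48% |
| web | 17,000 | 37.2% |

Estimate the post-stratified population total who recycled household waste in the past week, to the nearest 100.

Each cell contributes its population count × the respondent rate:
  app: 11,500 × 38.6% = 4439
  mobile: 21,500 × 48% = 10,320
  web: 17,000 × 37.2% = 6324
Estimated total = 21,083 → 21,100.

21,100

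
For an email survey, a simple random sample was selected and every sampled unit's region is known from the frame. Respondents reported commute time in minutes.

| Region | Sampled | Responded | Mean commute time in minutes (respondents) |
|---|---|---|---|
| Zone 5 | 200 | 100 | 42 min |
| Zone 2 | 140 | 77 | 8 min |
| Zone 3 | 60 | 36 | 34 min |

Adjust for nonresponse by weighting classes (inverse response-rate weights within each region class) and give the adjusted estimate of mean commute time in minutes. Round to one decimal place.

28.9

Response rates by class: Zone 5 100/200 = 50%, Zone 2 77/140 = 55%, Zone 3 36/60 = 60%.
Weighting each respondent by the inverse class response rate inflates each class back to its sampled size, so the class weight is n_sampled:
  Zone 5: 200 × 42 = 8400
  Zone 2: 140 × 8 = 1120
  Zone 3: 60 × 34 = 2040
Adjusted estimate = 11,560 / 400 = 28.9 → 28.9.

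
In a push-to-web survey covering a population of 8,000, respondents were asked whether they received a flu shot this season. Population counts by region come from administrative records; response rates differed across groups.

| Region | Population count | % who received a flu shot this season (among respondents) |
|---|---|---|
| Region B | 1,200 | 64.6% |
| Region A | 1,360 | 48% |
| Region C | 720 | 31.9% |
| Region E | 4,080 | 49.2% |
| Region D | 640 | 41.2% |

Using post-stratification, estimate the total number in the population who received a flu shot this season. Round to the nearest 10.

Each cell contributes its population count × the respondent rate:
  Region B: 1,200 × 64.6% = 775.2
  Region A: 1,360 × 48% = 652.8
  Region C: 720 × 31.9% = 229.68
  Region E: 4,080 × 49.2% = 2007.36
  Region D: 640 × 41.2% = 263.68
Estimated total = 3928.72 → 3,930.

3,930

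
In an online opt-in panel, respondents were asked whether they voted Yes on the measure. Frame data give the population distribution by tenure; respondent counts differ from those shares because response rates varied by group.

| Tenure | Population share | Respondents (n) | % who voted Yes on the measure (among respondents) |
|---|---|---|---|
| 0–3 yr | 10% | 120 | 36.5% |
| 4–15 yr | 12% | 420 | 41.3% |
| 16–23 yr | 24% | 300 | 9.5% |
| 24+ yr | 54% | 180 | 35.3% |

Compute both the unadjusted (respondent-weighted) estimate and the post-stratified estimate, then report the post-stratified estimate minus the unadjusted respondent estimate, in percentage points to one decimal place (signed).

Unadjusted (pooled respondent) estimate weights by respondent counts:
  (120/1020)×36.5 + (420/1020)×41.3 + (300/1020)×9.5 + (180/1020)×35.3 = 30.3235%
Post-stratified estimate weights by population shares:
  0.1×36.5 + 0.12×41.3 + 0.24×9.5 + 0.54×35.3 = 29.948%
Difference = 29.948 − 30.3235 = -0.3755 pp.

-0.4 percentage points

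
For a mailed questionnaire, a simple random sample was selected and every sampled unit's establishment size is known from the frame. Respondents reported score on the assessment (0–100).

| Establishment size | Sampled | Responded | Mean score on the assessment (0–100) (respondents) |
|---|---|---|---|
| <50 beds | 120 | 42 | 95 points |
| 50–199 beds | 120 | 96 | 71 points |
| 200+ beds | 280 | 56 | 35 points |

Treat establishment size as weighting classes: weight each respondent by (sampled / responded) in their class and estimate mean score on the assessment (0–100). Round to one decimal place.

Response rates by class: <50 beds 42/120 = 35%, 50–199 beds 96/120 = 80%, 200+ beds 56/280 = 20%.
Weighting each respondent by the inverse class response rate inflates each class back to its sampled size, so the class weight is n_sampled:
  <50 beds: 120 × 95 = 11,400
  50–199 beds: 120 × 71 = 8520
  200+ beds: 280 × 35 = 9800
Adjusted estimate = 29,720 / 520 = 57.1538 → 57.2.

57.2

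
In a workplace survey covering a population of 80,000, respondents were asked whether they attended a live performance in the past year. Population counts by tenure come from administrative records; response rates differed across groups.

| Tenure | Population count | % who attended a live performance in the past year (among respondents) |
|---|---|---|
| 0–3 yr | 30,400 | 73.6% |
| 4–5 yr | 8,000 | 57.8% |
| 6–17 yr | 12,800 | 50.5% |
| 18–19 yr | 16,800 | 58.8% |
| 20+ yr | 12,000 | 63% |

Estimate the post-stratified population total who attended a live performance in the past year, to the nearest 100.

50,900

Apply each group's respondent rate to its population count:
  0–3 yr: 30,400 × 73.6% = 22374.4
  4–5 yr: 8,000 × 57.8% = 4624
  6–17 yr: 12,800 × 50.5% = 6464
  18–19 yr: 16,800 × 58.8% = 9878.4
  20+ yr: 12,000 × 63% = 7560
Estimated total = 50900.8 → 50,900.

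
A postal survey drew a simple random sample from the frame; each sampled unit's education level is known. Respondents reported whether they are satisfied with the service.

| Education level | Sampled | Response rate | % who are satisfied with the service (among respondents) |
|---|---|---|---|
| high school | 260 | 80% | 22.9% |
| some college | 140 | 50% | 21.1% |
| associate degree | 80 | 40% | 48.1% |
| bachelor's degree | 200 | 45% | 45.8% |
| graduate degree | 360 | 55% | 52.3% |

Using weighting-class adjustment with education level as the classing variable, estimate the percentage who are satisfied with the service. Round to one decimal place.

Weighting each respondent by the inverse class response rate inflates each class back to its sampled size, so the class weight is n_sampled:
  high school: 260 × 22.9 = 5954
  some college: 140 × 21.1 = 2954
  associate degree: 80 × 48.1 = 3848
  bachelor's degree: 200 × 45.8 = 9160
  graduate degree: 360 × 52.3 = 18,828
Adjusted estimate = 40,744 / 1,040 = 39.1769 → 39.2%.

39.2%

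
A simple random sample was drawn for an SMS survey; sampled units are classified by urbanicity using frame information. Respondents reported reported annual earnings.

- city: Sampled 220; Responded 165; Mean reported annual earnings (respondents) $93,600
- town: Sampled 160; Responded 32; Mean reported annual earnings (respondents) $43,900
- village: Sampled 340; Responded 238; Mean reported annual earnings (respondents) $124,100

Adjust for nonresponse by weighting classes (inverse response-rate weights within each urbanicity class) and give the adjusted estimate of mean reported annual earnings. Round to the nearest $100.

$97,000

Response rates by class: city 165/220 = 75%, town 32/160 = 20%, village 238/340 = 70%.
Weighting each respondent by the inverse class response rate inflates each class back to its sampled size, so the class weight is n_sampled:
  city: 220 × 93,600 = 20,592,000
  town: 160 × 43,900 = 7,024,000
  village: 340 × 124,100 = 42,194,000
Adjusted estimate = 69,810,000 / 720 = 96958.3 → $97,000.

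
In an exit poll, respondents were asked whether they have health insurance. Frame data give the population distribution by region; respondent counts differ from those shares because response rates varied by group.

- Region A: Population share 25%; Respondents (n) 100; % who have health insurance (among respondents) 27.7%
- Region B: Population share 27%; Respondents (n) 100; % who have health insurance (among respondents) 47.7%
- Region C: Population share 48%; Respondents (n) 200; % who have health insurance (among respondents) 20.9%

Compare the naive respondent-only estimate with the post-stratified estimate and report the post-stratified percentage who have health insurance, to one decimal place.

Unadjusted (pooled respondent) estimate weights by respondent counts:
  (100/400)×27.7 + (100/400)×47.7 + (200/400)×20.9 = 29.3%
Post-stratified estimate weights by population shares:
  0.25×27.7 + 0.27×47.7 + 0.48×20.9 = 29.836%

29.8%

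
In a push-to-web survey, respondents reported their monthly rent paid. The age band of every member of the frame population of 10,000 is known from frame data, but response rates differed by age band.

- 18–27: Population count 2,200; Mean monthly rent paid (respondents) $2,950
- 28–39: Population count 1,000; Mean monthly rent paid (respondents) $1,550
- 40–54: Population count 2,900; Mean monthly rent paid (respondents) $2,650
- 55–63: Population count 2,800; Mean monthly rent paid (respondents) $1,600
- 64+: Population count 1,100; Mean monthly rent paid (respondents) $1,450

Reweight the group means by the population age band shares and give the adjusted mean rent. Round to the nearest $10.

Each cell contributes population-share × respondent value:
  18–27: (2,200/10,000) × 2950 = 649
  28–39: (1,000/10,000) × 1550 = 155
  40–54: (2,900/10,000) × 2650 = 768.5
  55–63: (2,800/10,000) × 1600 = 448
  64+: (1,100/10,000) × 1450 = 159.5
Post-stratified estimate = 2180 → $2,180.

$2,180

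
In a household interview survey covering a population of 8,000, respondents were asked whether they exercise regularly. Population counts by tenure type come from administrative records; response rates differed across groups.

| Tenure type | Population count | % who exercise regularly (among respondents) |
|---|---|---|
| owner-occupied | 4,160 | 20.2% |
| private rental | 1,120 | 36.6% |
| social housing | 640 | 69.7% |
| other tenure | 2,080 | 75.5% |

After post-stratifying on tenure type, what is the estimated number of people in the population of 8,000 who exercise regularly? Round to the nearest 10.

Apply each group's respondent rate to its population count:
  owner-occupied: 4,160 × 20.2% = 840.32
  private rental: 1,120 × 36.6% = 409.92
  social housing: 640 × 69.7% = 446.08
  other tenure: 2,080 × 75.5% = 1570.4
Estimated total = 3266.72 → 3,270.

3,270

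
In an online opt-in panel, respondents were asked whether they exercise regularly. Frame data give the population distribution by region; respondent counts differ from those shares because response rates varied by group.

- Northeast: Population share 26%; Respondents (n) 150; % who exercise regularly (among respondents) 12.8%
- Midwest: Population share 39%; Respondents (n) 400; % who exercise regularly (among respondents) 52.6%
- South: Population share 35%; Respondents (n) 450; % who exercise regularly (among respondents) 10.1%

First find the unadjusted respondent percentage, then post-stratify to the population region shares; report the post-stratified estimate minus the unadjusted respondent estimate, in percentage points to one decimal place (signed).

Unadjusted (pooled respondent) estimate weights by respondent counts:
  (150/1000)×12.8 + (400/1000)×52.6 + (450/1000)×10.1 = 27.505%
Post-stratified estimate weights by population shares:
  0.26×12.8 + 0.39×52.6 + 0.35×10.1 = 27.377%
Difference = 27.377 − 27.505 = -0.128 pp.

-0.1 percentage points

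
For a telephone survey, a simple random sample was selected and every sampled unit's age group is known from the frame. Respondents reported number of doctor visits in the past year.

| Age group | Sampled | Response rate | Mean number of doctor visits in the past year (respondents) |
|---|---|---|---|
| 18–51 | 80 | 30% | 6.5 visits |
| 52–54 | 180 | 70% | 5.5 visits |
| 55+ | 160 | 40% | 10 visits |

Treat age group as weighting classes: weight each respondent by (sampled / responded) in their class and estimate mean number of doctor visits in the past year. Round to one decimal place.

7.4

Weighting each respondent by the inverse class response rate inflates each class back to its sampled size, so the class weight is n_sampled:
  18–51: 80 × 6.5 = 520
  52–54: 180 × 5.5 = 990
  55+: 160 × 10 = 1600
Adjusted estimate = 3110 / 420 = 7.40476 → 7.4.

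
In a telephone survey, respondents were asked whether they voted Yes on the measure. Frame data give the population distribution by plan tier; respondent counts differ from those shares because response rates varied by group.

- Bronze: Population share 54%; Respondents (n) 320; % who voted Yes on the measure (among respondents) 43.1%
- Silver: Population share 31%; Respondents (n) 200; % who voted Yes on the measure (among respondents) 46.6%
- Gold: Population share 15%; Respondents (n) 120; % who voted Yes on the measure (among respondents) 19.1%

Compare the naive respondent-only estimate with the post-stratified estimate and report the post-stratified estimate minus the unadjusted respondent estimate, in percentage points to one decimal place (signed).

Unadjusted (pooled respondent) estimate weights by respondent counts:
  (320/640)×43.1 + (200/640)×46.6 + (120/640)×19.1 = 39.6938%
Post-stratified estimate weights by population shares:
  0.54×43.1 + 0.31×46.6 + 0.15×19.1 = 40.585%
Difference = 40.585 − 39.6938 = 0.8912 pp.

+0.9 percentage points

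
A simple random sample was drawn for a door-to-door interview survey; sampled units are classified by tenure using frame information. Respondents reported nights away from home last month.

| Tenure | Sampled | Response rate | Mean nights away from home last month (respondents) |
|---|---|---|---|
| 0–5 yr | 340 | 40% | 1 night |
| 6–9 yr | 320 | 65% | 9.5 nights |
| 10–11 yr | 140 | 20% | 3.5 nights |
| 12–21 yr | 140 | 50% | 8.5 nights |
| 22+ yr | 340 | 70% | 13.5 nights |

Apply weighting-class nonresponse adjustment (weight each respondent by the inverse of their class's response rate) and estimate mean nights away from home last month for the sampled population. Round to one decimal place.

7.5

Each respondent's weight = sampled/responded in their class; summing within a class gives n_sampled, so:
  0–5 yr: 340 × 1 = 340
  6–9 yr: 320 × 9.5 = 3040
  10–11 yr: 140 × 3.5 = 490
  12–21 yr: 140 × 8.5 = 1190
  22+ yr: 340 × 13.5 = 4590
Adjusted estimate = 9650 / 1,280 = 7.53906 → 7.5.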